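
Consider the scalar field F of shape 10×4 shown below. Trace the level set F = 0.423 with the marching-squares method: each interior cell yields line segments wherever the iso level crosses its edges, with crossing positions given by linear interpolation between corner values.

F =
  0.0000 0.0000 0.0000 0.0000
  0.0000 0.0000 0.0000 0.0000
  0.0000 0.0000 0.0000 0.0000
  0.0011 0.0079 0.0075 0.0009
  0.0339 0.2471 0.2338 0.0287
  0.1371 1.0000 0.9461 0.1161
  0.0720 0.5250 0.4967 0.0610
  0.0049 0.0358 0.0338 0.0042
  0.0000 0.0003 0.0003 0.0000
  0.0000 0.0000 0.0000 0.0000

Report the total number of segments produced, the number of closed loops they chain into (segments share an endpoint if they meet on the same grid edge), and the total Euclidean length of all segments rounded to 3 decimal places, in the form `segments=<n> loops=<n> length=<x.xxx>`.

segments=8 loops=1 length=6.721

cell (4,0): code 0100 → (4.234,1.000)–(5.000,0.331)
cell (4,1): code 1100 → (4.266,2.000)–(4.234,1.000)
cell (4,2): code 1000 → (5.000,2.630)–(4.266,2.000)
cell (5,0): code 0110 → (5.000,0.331)–(6.000,0.775)
cell (5,2): code 1001 → (6.000,2.169)–(5.000,2.630)
cell (6,0): code 0010 → (6.000,0.775)–(6.209,1.000)
cell (6,1): code 0011 → (6.209,1.000)–(6.159,2.000)
cell (6,2): code 0001 → (6.159,2.000)–(6.000,2.169)
total: 8 segments, chained into 1 closed loop(s), length Σ = 6.720838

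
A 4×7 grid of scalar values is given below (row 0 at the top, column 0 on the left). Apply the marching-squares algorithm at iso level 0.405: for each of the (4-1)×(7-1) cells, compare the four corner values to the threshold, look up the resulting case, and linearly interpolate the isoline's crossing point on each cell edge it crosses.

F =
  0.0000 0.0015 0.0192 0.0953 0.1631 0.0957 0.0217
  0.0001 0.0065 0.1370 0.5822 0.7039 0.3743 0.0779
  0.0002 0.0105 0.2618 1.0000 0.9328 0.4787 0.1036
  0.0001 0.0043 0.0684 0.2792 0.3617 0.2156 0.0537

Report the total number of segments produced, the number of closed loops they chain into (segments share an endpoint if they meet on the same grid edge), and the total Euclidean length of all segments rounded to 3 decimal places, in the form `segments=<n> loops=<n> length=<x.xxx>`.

segments=10 loops=1 length=8.430

cell (0,2): code 0100 → (0.636,3.000)–(1.000,2.602)
cell (0,3): code 1100 → (0.447,4.000)–(0.636,3.000)
cell (0,4): code 1000 → (1.000,4.907)–(0.447,4.000)
cell (1,2): code 0110 → (1.000,2.602)–(2.000,2.194)
cell (1,4): code 1101 → (1.294,5.000)–(1.000,4.907)
cell (1,5): code 1000 → (2.000,5.196)–(1.294,5.000)
cell (2,2): code 0010 → (2.000,2.194)–(2.825,3.000)
cell (2,3): code 0011 → (2.825,3.000)–(2.924,4.000)
cell (2,4): code 0011 → (2.924,4.000)–(2.280,5.000)
cell (2,5): code 0001 → (2.280,5.000)–(2.000,5.196)
total: 10 segments, chained into 1 closed loop(s), length Σ = 8.430449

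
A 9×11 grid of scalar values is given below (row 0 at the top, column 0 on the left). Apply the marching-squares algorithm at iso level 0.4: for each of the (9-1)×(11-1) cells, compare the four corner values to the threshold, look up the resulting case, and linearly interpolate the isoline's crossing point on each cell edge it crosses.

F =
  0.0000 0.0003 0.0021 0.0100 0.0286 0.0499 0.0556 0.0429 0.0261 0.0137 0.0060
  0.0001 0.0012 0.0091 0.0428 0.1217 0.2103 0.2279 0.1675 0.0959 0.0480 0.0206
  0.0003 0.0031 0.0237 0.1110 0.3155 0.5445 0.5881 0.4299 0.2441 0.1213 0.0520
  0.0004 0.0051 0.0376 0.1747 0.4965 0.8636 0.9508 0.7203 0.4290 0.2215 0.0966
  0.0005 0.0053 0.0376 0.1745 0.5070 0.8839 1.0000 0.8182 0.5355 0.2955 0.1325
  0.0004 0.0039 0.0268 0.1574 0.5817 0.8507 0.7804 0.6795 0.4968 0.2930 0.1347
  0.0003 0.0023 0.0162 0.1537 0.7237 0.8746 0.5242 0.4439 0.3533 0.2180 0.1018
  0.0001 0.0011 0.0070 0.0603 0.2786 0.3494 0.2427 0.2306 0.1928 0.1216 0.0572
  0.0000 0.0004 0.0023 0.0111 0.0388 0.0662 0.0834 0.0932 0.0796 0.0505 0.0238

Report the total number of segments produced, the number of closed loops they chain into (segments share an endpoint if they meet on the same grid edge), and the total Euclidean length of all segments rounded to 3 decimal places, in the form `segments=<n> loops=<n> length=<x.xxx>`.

segments=20 loops=1 length=16.787

cell (1,4): code 0100 → (1.568,5.000)–(2.000,4.369)
cell (1,5): code 1100 → (1.478,6.000)–(1.568,5.000)
cell (1,6): code 1100 → (1.886,7.000)–(1.478,6.000)
cell (1,7): code 1000 → (2.000,7.161)–(1.886,7.000)
cell (2,3): code 0100 → (2.467,4.000)–(3.000,3.700)
cell (2,4): code 1110 → (2.000,4.369)–(2.467,4.000)
cell (2,7): code 1101 → (2.843,8.000)–(2.000,7.161)
cell (2,8): code 1000 → (3.000,8.140)–(2.843,8.000)
cell (3,3): code 0110 → (3.000,3.700)–(4.000,3.678)
cell (3,8): code 1001 → (4.000,8.565)–(3.000,8.140)
cell (4,3): code 0110 → (4.000,3.678)–(5.000,3.572)
cell (4,8): code 1001 → (5.000,8.475)–(4.000,8.565)
cell (5,3): code 0110 → (5.000,3.572)–(6.000,3.432)
cell (5,7): code 1011 → (6.000,7.485)–(5.675,8.000)
cell (5,8): code 0001 → (5.675,8.000)–(5.000,8.475)
cell (6,3): code 0010 → (6.000,3.432)–(6.727,4.000)
cell (6,4): code 0011 → (6.727,4.000)–(6.904,5.000)
cell (6,5): code 0011 → (6.904,5.000)–(6.441,6.000)
cell (6,6): code 0011 → (6.441,6.000)–(6.206,7.000)
cell (6,7): code 0001 → (6.206,7.000)–(6.000,7.485)
total: 20 segments, chained into 1 closed loop(s), length Σ = 16.787010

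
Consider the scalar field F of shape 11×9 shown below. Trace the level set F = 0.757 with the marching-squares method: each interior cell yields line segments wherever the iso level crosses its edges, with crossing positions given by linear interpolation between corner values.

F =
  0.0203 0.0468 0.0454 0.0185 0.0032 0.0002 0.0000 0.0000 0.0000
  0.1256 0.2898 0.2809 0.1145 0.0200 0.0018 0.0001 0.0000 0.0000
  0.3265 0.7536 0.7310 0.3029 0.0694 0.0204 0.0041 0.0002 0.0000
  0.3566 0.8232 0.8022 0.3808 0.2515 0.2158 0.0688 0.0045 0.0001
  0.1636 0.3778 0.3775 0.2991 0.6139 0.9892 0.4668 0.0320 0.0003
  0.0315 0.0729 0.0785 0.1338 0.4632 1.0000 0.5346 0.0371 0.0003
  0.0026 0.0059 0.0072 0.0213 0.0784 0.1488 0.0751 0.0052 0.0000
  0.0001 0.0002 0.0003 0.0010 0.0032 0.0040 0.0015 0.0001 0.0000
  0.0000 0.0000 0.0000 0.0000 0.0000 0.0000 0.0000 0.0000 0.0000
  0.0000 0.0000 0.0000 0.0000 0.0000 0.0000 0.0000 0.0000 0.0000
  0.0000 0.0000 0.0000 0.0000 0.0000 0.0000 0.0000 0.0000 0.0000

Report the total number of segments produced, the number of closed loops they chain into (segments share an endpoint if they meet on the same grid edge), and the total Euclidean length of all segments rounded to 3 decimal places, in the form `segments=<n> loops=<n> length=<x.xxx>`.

cell (2,0): code 0100 → (2.049,1.000)–(3.000,0.858)
cell (2,1): code 1100 → (2.365,2.000)–(2.049,1.000)
cell (2,2): code 1000 → (3.000,2.107)–(2.365,2.000)
cell (3,0): code 0010 → (3.000,0.858)–(3.149,1.000)
cell (3,1): code 0011 → (3.149,1.000)–(3.106,2.000)
cell (3,2): code 0001 → (3.106,2.000)–(3.000,2.107)
cell (3,4): code 0100 → (3.700,5.000)–(4.000,4.381)
cell (3,5): code 1000 → (4.000,5.444)–(3.700,5.000)
cell (4,4): code 0110 → (4.000,4.381)–(5.000,4.547)
cell (4,5): code 1001 → (5.000,5.522)–(4.000,5.444)
cell (5,4): code 0010 → (5.000,4.547)–(5.285,5.000)
cell (5,5): code 0001 → (5.285,5.000)–(5.000,5.522)
total: 12 segments, chained into 2 closed loop(s), length Σ = 8.382853

segments=12 loops=2 length=8.383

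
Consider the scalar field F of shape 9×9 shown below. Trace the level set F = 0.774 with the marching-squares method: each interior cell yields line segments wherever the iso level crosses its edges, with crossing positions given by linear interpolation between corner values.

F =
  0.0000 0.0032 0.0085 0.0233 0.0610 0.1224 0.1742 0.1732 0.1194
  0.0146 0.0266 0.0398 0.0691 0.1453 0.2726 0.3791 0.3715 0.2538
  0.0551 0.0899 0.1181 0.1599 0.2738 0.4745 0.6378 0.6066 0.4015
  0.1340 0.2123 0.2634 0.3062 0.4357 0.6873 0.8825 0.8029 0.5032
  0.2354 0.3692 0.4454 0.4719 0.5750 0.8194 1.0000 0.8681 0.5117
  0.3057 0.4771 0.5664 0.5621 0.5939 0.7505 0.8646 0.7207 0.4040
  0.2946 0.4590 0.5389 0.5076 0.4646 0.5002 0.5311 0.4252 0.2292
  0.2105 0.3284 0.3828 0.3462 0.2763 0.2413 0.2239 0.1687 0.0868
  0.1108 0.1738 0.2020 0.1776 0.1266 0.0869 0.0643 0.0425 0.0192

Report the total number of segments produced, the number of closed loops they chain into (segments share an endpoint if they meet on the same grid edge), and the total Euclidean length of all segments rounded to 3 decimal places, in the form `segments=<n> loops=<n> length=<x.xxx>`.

cell (2,5): code 0100 → (2.557,6.000)–(3.000,5.444)
cell (2,6): code 1100 → (2.853,7.000)–(2.557,6.000)
cell (2,7): code 1000 → (3.000,7.096)–(2.853,7.000)
cell (3,4): code 0100 → (3.656,5.000)–(4.000,4.814)
cell (3,5): code 1110 → (3.000,5.444)–(3.656,5.000)
cell (3,7): code 1001 → (4.000,7.264)–(3.000,7.096)
cell (4,4): code 0010 → (4.000,4.814)–(4.659,5.000)
cell (4,5): code 0111 → (4.659,5.000)–(5.000,5.206)
cell (4,6): code 1011 → (5.000,6.630)–(4.638,7.000)
cell (4,7): code 0001 → (4.638,7.000)–(4.000,7.264)
cell (5,5): code 0010 → (5.000,5.206)–(5.272,6.000)
cell (5,6): code 0001 → (5.272,6.000)–(5.000,6.630)
total: 12 segments, chained into 1 closed loop(s), length Σ = 7.943530

segments=12 loops=1 length=7.944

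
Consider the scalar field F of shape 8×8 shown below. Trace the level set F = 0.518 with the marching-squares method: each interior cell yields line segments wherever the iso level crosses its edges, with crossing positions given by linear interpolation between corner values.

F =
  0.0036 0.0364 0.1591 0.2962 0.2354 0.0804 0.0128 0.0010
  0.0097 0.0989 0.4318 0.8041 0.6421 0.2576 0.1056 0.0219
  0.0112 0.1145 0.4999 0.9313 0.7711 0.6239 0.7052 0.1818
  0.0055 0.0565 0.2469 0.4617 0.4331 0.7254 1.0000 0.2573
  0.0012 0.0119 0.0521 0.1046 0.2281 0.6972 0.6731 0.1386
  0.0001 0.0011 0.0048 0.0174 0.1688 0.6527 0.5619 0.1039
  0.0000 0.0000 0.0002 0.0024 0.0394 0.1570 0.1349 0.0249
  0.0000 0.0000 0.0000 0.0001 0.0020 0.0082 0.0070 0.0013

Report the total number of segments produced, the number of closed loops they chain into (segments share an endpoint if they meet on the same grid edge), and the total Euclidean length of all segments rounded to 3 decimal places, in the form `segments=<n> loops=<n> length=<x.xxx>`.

segments=18 loops=1 length=15.322

cell (0,2): code 0100 → (0.437,3.000)–(1.000,2.232)
cell (0,3): code 1100 → (0.695,4.000)–(0.437,3.000)
cell (0,4): code 1000 → (1.000,4.323)–(0.695,4.000)
cell (1,2): code 0110 → (1.000,2.232)–(2.000,2.042)
cell (1,4): code 1101 → (1.711,5.000)–(1.000,4.323)
cell (1,5): code 1100 → (1.688,6.000)–(1.711,5.000)
cell (1,6): code 1000 → (2.000,6.358)–(1.688,6.000)
cell (2,2): code 0010 → (2.000,2.042)–(2.880,3.000)
cell (2,3): code 0011 → (2.880,3.000)–(2.749,4.000)
cell (2,4): code 0111 → (2.749,4.000)–(3.000,4.290)
cell (2,6): code 1001 → (3.000,6.649)–(2.000,6.358)
cell (3,4): code 0110 → (3.000,4.290)–(4.000,4.618)
cell (3,6): code 1001 → (4.000,6.290)–(3.000,6.649)
cell (4,4): code 0110 → (4.000,4.618)–(5.000,4.722)
cell (4,6): code 1001 → (5.000,6.096)–(4.000,6.290)
cell (5,4): code 0010 → (5.000,4.722)–(5.272,5.000)
cell (5,5): code 0011 → (5.272,5.000)–(5.103,6.000)
cell (5,6): code 0001 → (5.103,6.000)–(5.000,6.096)
total: 18 segments, chained into 1 closed loop(s), length Σ = 15.322035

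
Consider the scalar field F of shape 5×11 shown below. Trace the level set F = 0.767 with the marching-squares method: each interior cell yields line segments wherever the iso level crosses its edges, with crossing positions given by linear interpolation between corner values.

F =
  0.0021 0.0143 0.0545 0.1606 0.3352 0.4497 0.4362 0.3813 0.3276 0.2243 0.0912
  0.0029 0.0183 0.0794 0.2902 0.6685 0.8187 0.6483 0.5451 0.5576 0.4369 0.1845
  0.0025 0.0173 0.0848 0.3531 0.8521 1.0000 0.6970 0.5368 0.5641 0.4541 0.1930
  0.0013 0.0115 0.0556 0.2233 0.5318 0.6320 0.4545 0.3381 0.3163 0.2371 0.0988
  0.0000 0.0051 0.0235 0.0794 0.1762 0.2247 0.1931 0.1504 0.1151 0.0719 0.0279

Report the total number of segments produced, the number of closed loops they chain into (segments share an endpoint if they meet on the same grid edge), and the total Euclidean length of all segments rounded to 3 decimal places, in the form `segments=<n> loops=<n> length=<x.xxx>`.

cell (0,4): code 0100 → (0.860,5.000)–(1.000,4.656)
cell (0,5): code 1000 → (1.000,5.303)–(0.860,5.000)
cell (1,3): code 0100 → (1.536,4.000)–(2.000,3.829)
cell (1,4): code 1110 → (1.000,4.656)–(1.536,4.000)
cell (1,5): code 1001 → (2.000,5.769)–(1.000,5.303)
cell (2,3): code 0010 → (2.000,3.829)–(2.266,4.000)
cell (2,4): code 0011 → (2.266,4.000)–(2.633,5.000)
cell (2,5): code 0001 → (2.633,5.000)–(2.000,5.769)
total: 8 segments, chained into 1 closed loop(s), length Σ = 5.527245

segments=8 loops=1 length=5.527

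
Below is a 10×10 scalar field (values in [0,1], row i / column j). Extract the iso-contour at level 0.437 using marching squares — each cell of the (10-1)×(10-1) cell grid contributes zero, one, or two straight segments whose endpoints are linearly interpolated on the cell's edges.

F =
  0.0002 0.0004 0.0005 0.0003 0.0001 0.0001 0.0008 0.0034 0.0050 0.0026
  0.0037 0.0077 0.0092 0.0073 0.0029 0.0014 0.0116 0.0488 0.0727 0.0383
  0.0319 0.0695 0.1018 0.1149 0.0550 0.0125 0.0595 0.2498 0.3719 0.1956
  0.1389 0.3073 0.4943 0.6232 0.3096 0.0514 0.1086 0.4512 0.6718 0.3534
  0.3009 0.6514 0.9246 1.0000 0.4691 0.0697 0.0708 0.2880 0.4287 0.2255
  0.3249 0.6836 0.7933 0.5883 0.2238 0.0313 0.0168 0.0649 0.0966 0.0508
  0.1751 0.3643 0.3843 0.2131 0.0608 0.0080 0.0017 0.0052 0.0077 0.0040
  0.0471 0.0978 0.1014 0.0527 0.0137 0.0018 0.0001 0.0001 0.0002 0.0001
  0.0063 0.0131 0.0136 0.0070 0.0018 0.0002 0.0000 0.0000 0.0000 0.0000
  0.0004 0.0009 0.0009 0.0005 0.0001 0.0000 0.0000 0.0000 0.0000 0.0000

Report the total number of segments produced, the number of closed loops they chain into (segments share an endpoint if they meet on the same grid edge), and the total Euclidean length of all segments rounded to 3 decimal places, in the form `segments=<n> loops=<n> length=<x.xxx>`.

segments=20 loops=2 length=15.790

cell (2,1): code 0100 → (2.854,2.000)–(3.000,1.694)
cell (2,2): code 1100 → (2.634,3.000)–(2.854,2.000)
cell (2,3): code 1000 → (3.000,3.594)–(2.634,3.000)
cell (2,6): code 0100 → (2.929,7.000)–(3.000,6.959)
cell (2,7): code 1100 → (2.217,8.000)–(2.929,7.000)
cell (2,8): code 1000 → (3.000,8.737)–(2.217,8.000)
cell (3,0): code 0100 → (3.377,1.000)–(4.000,0.388)
cell (3,1): code 1110 → (3.000,1.694)–(3.377,1.000)
cell (3,3): code 1101 → (3.799,4.000)–(3.000,3.594)
cell (3,4): code 1000 → (4.000,4.080)–(3.799,4.000)
cell (3,6): code 0010 → (3.000,6.959)–(3.087,7.000)
cell (3,7): code 0011 → (3.087,7.000)–(3.966,8.000)
cell (3,8): code 0001 → (3.966,8.000)–(3.000,8.737)
cell (4,0): code 0110 → (4.000,0.388)–(5.000,0.313)
cell (4,3): code 1011 → (5.000,3.415)–(4.131,4.000)
cell (4,4): code 0001 → (4.131,4.000)–(4.000,4.080)
cell (5,0): code 0010 → (5.000,0.313)–(5.772,1.000)
cell (5,1): code 0011 → (5.772,1.000)–(5.871,2.000)
cell (5,2): code 0011 → (5.871,2.000)–(5.403,3.000)
cell (5,3): code 0001 → (5.403,3.000)–(5.000,3.415)
total: 20 segments, chained into 2 closed loop(s), length Σ = 15.790133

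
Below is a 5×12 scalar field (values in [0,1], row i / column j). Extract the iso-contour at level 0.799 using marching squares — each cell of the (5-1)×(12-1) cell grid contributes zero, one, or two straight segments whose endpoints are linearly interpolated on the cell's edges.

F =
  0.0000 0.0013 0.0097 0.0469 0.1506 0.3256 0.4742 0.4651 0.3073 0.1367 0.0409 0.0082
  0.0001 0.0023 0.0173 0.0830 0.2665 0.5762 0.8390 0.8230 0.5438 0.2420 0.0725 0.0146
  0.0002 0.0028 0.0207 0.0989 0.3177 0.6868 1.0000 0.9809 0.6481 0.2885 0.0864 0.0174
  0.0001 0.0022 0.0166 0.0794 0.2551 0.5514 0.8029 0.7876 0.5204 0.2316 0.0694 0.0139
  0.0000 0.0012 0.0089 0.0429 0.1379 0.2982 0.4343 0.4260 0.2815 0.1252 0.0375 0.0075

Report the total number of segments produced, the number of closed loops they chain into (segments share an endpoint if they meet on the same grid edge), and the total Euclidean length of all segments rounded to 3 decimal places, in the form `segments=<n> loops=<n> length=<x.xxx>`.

cell (0,5): code 0100 → (0.890,6.000)–(1.000,5.848)
cell (0,6): code 1100 → (0.933,7.000)–(0.890,6.000)
cell (0,7): code 1000 → (1.000,7.086)–(0.933,7.000)
cell (1,5): code 0110 → (1.000,5.848)–(2.000,5.358)
cell (1,7): code 1001 → (2.000,7.547)–(1.000,7.086)
cell (2,5): code 0110 → (2.000,5.358)–(3.000,5.984)
cell (2,6): code 1011 → (3.000,6.255)–(2.941,7.000)
cell (2,7): code 0001 → (2.941,7.000)–(2.000,7.547)
cell (3,5): code 0010 → (3.000,5.984)–(3.011,6.000)
cell (3,6): code 0001 → (3.011,6.000)–(3.000,6.255)
total: 10 segments, chained into 1 closed loop(s), length Σ = 6.801383

segments=10 loops=1 length=6.801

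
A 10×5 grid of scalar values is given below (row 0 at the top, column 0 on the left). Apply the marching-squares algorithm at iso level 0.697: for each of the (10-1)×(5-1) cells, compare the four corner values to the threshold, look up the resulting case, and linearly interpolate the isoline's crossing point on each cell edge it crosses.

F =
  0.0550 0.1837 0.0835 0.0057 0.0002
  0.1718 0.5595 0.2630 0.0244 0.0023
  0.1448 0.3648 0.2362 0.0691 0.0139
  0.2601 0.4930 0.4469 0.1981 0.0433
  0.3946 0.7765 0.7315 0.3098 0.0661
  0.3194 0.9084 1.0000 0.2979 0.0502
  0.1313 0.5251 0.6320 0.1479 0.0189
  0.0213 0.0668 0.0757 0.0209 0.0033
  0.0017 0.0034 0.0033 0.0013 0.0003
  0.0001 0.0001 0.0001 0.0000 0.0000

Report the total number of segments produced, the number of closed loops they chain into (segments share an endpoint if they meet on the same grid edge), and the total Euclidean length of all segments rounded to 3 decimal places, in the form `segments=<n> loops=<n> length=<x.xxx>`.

cell (3,0): code 0100 → (3.720,1.000)–(4.000,0.792)
cell (3,1): code 1100 → (3.879,2.000)–(3.720,1.000)
cell (3,2): code 1000 → (4.000,2.082)–(3.879,2.000)
cell (4,0): code 0110 → (4.000,0.792)–(5.000,0.641)
cell (4,2): code 1001 → (5.000,2.432)–(4.000,2.082)
cell (5,0): code 0010 → (5.000,0.641)–(5.552,1.000)
cell (5,1): code 0011 → (5.552,1.000)–(5.823,2.000)
cell (5,2): code 0001 → (5.823,2.000)–(5.000,2.432)
total: 8 segments, chained into 1 closed loop(s), length Σ = 6.202714

segments=8 loops=1 length=6.203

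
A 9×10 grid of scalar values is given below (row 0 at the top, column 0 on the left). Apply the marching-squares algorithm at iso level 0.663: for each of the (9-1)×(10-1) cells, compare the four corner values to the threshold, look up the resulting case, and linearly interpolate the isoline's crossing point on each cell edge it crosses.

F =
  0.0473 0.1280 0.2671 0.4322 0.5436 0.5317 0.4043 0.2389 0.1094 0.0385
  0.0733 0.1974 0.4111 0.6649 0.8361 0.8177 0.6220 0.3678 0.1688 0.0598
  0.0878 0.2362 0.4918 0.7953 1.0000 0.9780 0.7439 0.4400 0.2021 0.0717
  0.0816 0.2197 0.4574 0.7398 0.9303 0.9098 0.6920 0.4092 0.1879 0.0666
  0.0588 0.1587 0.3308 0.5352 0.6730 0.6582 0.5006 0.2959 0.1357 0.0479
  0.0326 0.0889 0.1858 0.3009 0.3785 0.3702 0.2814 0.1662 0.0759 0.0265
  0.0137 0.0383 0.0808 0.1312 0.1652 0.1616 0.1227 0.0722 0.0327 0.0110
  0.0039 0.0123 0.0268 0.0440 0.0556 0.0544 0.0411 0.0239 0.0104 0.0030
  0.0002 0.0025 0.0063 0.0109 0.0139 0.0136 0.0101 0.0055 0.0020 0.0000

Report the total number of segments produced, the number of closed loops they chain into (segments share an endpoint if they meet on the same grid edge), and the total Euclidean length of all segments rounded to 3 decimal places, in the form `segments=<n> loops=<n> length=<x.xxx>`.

cell (0,2): code 0100 → (0.992,3.000)–(1.000,2.993)
cell (0,3): code 1100 → (0.408,4.000)–(0.992,3.000)
cell (0,4): code 1100 → (0.459,5.000)–(0.408,4.000)
cell (0,5): code 1000 → (1.000,5.790)–(0.459,5.000)
cell (1,2): code 0110 → (1.000,2.993)–(2.000,2.564)
cell (1,5): code 1101 → (1.336,6.000)–(1.000,5.790)
cell (1,6): code 1000 → (2.000,6.266)–(1.336,6.000)
cell (2,2): code 0110 → (2.000,2.564)–(3.000,2.728)
cell (2,6): code 1001 → (3.000,6.103)–(2.000,6.266)
cell (3,2): code 0010 → (3.000,2.728)–(3.375,3.000)
cell (3,3): code 0111 → (3.375,3.000)–(4.000,3.927)
cell (3,4): code 1011 → (4.000,4.676)–(3.981,5.000)
cell (3,5): code 0011 → (3.981,5.000)–(3.152,6.000)
cell (3,6): code 0001 → (3.152,6.000)–(3.000,6.103)
cell (4,3): code 0010 → (4.000,3.927)–(4.034,4.000)
cell (4,4): code 0001 → (4.034,4.000)–(4.000,4.676)
total: 16 segments, chained into 1 closed loop(s), length Σ = 11.499331

segments=16 loops=1 length=11.499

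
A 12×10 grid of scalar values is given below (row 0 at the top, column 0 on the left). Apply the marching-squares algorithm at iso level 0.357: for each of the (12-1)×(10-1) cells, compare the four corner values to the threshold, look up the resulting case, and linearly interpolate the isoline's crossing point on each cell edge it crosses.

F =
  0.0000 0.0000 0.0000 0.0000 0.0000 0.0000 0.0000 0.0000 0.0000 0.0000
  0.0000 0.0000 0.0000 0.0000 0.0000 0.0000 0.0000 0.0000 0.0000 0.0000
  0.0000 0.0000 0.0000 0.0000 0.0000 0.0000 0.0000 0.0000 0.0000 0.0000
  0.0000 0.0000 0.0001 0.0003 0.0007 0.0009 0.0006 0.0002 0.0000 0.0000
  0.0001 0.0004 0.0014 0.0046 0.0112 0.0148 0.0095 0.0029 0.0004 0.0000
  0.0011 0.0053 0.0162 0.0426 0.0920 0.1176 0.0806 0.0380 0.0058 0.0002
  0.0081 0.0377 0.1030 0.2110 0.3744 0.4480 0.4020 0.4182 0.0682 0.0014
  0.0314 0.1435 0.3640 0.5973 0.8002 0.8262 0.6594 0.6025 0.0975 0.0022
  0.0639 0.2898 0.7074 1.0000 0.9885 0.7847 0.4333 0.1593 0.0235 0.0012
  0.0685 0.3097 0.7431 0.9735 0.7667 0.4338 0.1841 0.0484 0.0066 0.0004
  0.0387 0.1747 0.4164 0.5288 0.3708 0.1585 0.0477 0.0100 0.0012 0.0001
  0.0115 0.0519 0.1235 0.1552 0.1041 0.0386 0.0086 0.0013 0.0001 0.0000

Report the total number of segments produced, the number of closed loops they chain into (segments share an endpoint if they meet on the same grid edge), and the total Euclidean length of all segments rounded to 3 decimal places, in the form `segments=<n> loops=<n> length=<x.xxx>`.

cell (5,3): code 0100 → (5.938,4.000)–(6.000,3.894)
cell (5,4): code 1100 → (5.725,5.000)–(5.938,4.000)
cell (5,5): code 1100 → (5.860,6.000)–(5.725,5.000)
cell (5,6): code 1100 → (5.839,7.000)–(5.860,6.000)
cell (5,7): code 1000 → (6.000,7.175)–(5.839,7.000)
cell (6,1): code 0100 → (6.973,2.000)–(7.000,1.968)
cell (6,2): code 1100 → (6.378,3.000)–(6.973,2.000)
cell (6,3): code 1110 → (6.000,3.894)–(6.378,3.000)
cell (6,7): code 1001 → (7.000,7.486)–(6.000,7.175)
cell (7,1): code 0110 → (7.000,1.968)–(8.000,1.161)
cell (7,6): code 1011 → (8.000,6.278)–(7.554,7.000)
cell (7,7): code 0001 → (7.554,7.000)–(7.000,7.486)
cell (8,1): code 0110 → (8.000,1.161)–(9.000,1.109)
cell (8,5): code 1011 → (9.000,5.308)–(8.306,6.000)
cell (8,6): code 0001 → (8.306,6.000)–(8.000,6.278)
cell (9,1): code 0110 → (9.000,1.109)–(10.000,1.754)
cell (9,4): code 1011 → (10.000,4.065)–(9.279,5.000)
cell (9,5): code 0001 → (9.279,5.000)–(9.000,5.308)
cell (10,1): code 0010 → (10.000,1.754)–(10.203,2.000)
cell (10,2): code 0011 → (10.203,2.000)–(10.460,3.000)
cell (10,3): code 0011 → (10.460,3.000)–(10.052,4.000)
cell (10,4): code 0001 → (10.052,4.000)–(10.000,4.065)
total: 22 segments, chained into 1 closed loop(s), length Σ = 17.181655

segments=22 loops=1 length=17.182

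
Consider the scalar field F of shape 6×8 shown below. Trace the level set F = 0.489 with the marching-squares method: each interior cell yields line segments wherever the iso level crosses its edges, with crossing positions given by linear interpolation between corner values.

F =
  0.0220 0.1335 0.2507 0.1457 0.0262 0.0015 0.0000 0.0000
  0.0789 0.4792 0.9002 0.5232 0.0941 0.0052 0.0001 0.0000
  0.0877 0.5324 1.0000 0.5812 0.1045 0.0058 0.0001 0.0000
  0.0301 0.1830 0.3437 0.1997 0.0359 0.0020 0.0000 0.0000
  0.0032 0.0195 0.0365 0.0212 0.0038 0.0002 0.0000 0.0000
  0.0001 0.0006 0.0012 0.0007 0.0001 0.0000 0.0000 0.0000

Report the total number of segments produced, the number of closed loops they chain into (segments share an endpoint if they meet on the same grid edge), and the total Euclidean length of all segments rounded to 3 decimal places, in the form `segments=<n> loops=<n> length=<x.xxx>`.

cell (0,1): code 0100 → (0.367,2.000)–(1.000,1.023)
cell (0,2): code 1100 → (0.909,3.000)–(0.367,2.000)
cell (0,3): code 1000 → (1.000,3.080)–(0.909,3.000)
cell (1,0): code 0100 → (1.184,1.000)–(2.000,0.902)
cell (1,1): code 1110 → (1.000,1.023)–(1.184,1.000)
cell (1,3): code 1001 → (2.000,3.193)–(1.000,3.080)
cell (2,0): code 0010 → (2.000,0.902)–(2.124,1.000)
cell (2,1): code 0011 → (2.124,1.000)–(2.779,2.000)
cell (2,2): code 0011 → (2.779,2.000)–(2.242,3.000)
cell (2,3): code 0001 → (2.242,3.000)–(2.000,3.193)
total: 10 segments, chained into 1 closed loop(s), length Σ = 7.233657

segments=10 loops=1 length=7.234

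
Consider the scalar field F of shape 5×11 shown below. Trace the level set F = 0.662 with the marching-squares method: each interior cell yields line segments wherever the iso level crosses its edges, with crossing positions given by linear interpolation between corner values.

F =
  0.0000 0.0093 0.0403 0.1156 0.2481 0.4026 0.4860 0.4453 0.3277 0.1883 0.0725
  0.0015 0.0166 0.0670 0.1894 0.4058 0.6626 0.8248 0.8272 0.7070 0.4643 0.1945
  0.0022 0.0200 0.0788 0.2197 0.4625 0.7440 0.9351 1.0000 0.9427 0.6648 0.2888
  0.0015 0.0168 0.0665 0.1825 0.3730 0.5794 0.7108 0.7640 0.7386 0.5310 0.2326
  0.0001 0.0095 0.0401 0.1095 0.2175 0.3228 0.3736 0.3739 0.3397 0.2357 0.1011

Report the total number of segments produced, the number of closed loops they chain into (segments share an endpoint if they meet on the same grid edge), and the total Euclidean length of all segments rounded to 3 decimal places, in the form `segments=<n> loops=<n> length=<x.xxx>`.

cell (0,4): code 0100 → (0.998,5.000)–(1.000,4.998)
cell (0,5): code 1100 → (0.519,6.000)–(0.998,5.000)
cell (0,6): code 1100 → (0.567,7.000)–(0.519,6.000)
cell (0,7): code 1100 → (0.881,8.000)–(0.567,7.000)
cell (0,8): code 1000 → (1.000,8.185)–(0.881,8.000)
cell (1,4): code 0110 → (1.000,4.998)–(2.000,4.709)
cell (1,8): code 1101 → (1.986,9.000)–(1.000,8.185)
cell (1,9): code 1000 → (2.000,9.007)–(1.986,9.000)
cell (2,4): code 0010 → (2.000,4.709)–(2.498,5.000)
cell (2,5): code 0111 → (2.498,5.000)–(3.000,5.629)
cell (2,8): code 1011 → (3.000,8.369)–(2.021,9.000)
cell (2,9): code 0001 → (2.021,9.000)–(2.000,9.007)
cell (3,5): code 0010 → (3.000,5.629)–(3.145,6.000)
cell (3,6): code 0011 → (3.145,6.000)–(3.261,7.000)
cell (3,7): code 0011 → (3.261,7.000)–(3.192,8.000)
cell (3,8): code 0001 → (3.192,8.000)–(3.000,8.369)
total: 16 segments, chained into 1 closed loop(s), length Σ = 11.109070

segments=16 loops=1 length=11.109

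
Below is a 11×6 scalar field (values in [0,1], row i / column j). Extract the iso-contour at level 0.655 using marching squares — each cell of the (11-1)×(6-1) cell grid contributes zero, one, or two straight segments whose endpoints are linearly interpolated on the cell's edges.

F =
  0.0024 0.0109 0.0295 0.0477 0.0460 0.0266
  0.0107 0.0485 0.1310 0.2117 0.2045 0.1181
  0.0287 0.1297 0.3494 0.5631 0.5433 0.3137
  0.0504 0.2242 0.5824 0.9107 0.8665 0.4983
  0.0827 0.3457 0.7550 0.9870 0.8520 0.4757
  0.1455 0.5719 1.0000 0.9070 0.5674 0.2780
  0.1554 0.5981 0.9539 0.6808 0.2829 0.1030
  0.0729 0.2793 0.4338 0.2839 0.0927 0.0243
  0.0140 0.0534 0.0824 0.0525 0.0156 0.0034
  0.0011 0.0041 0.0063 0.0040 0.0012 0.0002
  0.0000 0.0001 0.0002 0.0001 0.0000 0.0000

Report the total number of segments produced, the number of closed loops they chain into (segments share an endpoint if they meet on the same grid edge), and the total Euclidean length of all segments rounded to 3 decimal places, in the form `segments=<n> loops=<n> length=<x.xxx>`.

cell (2,2): code 0100 → (2.264,3.000)–(3.000,2.221)
cell (2,3): code 1100 → (2.346,4.000)–(2.264,3.000)
cell (2,4): code 1000 → (3.000,4.574)–(2.346,4.000)
cell (3,1): code 0100 → (3.421,2.000)–(4.000,1.756)
cell (3,2): code 1110 → (3.000,2.221)–(3.421,2.000)
cell (3,4): code 1001 → (4.000,4.524)–(3.000,4.574)
cell (4,1): code 0110 → (4.000,1.756)–(5.000,1.194)
cell (4,3): code 1011 → (5.000,3.742)–(4.692,4.000)
cell (4,4): code 0001 → (4.692,4.000)–(4.000,4.524)
cell (5,1): code 0110 → (5.000,1.194)–(6.000,1.160)
cell (5,3): code 1001 → (6.000,3.065)–(5.000,3.742)
cell (6,1): code 0010 → (6.000,1.160)–(6.575,2.000)
cell (6,2): code 0011 → (6.575,2.000)–(6.065,3.000)
cell (6,3): code 0001 → (6.065,3.000)–(6.000,3.065)
total: 14 segments, chained into 1 closed loop(s), length Σ = 11.907395

segments=14 loops=1 length=11.907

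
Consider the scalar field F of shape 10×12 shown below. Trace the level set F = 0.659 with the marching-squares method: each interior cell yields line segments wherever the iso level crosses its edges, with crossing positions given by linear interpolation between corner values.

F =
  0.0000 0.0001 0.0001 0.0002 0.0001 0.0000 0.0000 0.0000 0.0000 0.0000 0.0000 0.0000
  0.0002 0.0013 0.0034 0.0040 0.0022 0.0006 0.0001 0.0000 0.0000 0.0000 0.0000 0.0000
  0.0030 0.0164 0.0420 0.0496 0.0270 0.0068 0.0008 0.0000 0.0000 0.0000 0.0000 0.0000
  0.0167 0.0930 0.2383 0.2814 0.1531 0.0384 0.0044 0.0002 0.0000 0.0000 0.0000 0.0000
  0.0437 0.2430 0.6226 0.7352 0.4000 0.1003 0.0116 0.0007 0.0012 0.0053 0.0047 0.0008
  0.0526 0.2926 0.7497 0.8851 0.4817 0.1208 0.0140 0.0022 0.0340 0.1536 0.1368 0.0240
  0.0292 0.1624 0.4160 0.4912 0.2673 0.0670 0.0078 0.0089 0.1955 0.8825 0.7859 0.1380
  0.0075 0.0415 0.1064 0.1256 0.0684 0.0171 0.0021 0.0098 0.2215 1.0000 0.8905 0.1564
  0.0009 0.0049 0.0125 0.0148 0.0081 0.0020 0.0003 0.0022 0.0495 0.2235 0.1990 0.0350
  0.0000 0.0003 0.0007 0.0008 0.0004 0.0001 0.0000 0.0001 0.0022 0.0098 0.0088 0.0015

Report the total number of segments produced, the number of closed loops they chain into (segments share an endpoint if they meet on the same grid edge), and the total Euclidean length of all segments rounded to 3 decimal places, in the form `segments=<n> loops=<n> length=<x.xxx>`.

cell (3,2): code 0100 → (3.832,3.000)–(4.000,2.323)
cell (3,3): code 1000 → (4.000,3.227)–(3.832,3.000)
cell (4,1): code 0100 → (4.286,2.000)–(5.000,1.802)
cell (4,2): code 1110 → (4.000,2.323)–(4.286,2.000)
cell (4,3): code 1001 → (5.000,3.560)–(4.000,3.227)
cell (5,1): code 0010 → (5.000,1.802)–(5.272,2.000)
cell (5,2): code 0011 → (5.272,2.000)–(5.574,3.000)
cell (5,3): code 0001 → (5.574,3.000)–(5.000,3.560)
cell (5,8): code 0100 → (5.693,9.000)–(6.000,8.675)
cell (5,9): code 1100 → (5.804,10.000)–(5.693,9.000)
cell (5,10): code 1000 → (6.000,10.196)–(5.804,10.000)
cell (6,8): code 0110 → (6.000,8.675)–(7.000,8.562)
cell (6,10): code 1001 → (7.000,10.315)–(6.000,10.196)
cell (7,8): code 0010 → (7.000,8.562)–(7.439,9.000)
cell (7,9): code 0011 → (7.439,9.000)–(7.335,10.000)
cell (7,10): code 0001 → (7.335,10.000)–(7.000,10.315)
total: 16 segments, chained into 2 closed loop(s), length Σ = 11.218920

segments=16 loops=2 length=11.219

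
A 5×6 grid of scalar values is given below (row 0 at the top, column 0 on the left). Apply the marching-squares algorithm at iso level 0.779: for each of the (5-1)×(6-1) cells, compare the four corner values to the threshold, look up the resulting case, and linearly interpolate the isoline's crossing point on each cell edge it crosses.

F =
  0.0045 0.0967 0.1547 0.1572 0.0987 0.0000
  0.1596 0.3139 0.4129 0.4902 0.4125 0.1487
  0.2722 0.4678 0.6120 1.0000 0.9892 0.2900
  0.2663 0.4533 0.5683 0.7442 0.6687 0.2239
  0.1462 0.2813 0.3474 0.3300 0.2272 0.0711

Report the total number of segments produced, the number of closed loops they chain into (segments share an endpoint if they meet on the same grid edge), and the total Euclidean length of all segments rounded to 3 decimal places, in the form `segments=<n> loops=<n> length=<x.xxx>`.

cell (1,2): code 0100 → (1.566,3.000)–(2.000,2.430)
cell (1,3): code 1100 → (1.636,4.000)–(1.566,3.000)
cell (1,4): code 1000 → (2.000,4.301)–(1.636,4.000)
cell (2,2): code 0010 → (2.000,2.430)–(2.864,3.000)
cell (2,3): code 0011 → (2.864,3.000)–(2.656,4.000)
cell (2,4): code 0001 → (2.656,4.000)–(2.000,4.301)
total: 6 segments, chained into 1 closed loop(s), length Σ = 4.968353

segments=6 loops=1 length=4.968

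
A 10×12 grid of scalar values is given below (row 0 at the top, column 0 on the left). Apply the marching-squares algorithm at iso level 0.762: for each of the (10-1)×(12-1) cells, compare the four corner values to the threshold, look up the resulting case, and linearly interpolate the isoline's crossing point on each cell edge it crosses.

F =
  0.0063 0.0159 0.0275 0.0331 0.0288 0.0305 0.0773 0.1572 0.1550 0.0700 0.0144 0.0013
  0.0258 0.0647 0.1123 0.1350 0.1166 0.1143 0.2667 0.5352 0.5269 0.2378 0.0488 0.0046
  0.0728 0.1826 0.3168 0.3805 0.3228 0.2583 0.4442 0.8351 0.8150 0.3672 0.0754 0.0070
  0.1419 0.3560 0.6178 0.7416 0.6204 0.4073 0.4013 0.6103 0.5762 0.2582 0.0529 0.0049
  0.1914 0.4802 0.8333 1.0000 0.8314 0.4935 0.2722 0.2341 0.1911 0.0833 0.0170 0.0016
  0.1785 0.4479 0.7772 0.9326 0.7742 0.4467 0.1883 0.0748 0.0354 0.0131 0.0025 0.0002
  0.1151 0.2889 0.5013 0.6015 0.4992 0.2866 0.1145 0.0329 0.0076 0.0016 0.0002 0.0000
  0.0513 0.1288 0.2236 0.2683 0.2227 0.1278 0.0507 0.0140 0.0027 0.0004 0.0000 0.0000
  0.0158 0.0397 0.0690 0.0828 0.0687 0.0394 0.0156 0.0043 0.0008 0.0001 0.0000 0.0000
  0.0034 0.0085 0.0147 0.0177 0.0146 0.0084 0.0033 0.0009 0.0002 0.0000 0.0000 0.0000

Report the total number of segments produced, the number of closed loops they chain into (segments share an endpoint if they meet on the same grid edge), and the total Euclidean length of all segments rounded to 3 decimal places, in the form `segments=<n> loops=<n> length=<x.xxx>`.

segments=16 loops=2 length=10.620

cell (1,6): code 0100 → (1.756,7.000)–(2.000,6.813)
cell (1,7): code 1100 → (1.816,8.000)–(1.756,7.000)
cell (1,8): code 1000 → (2.000,8.118)–(1.816,8.000)
cell (2,6): code 0010 → (2.000,6.813)–(2.325,7.000)
cell (2,7): code 0011 → (2.325,7.000)–(2.222,8.000)
cell (2,8): code 0001 → (2.222,8.000)–(2.000,8.118)
cell (3,1): code 0100 → (3.669,2.000)–(4.000,1.798)
cell (3,2): code 1100 → (3.079,3.000)–(3.669,2.000)
cell (3,3): code 1100 → (3.671,4.000)–(3.079,3.000)
cell (3,4): code 1000 → (4.000,4.205)–(3.671,4.000)
cell (4,1): code 0110 → (4.000,1.798)–(5.000,1.954)
cell (4,4): code 1001 → (5.000,4.037)–(4.000,4.205)
cell (5,1): code 0010 → (5.000,1.954)–(5.055,2.000)
cell (5,2): code 0011 → (5.055,2.000)–(5.515,3.000)
cell (5,3): code 0011 → (5.515,3.000)–(5.044,4.000)
cell (5,4): code 0001 → (5.044,4.000)–(5.000,4.037)
total: 16 segments, chained into 2 closed loop(s), length Σ = 10.620448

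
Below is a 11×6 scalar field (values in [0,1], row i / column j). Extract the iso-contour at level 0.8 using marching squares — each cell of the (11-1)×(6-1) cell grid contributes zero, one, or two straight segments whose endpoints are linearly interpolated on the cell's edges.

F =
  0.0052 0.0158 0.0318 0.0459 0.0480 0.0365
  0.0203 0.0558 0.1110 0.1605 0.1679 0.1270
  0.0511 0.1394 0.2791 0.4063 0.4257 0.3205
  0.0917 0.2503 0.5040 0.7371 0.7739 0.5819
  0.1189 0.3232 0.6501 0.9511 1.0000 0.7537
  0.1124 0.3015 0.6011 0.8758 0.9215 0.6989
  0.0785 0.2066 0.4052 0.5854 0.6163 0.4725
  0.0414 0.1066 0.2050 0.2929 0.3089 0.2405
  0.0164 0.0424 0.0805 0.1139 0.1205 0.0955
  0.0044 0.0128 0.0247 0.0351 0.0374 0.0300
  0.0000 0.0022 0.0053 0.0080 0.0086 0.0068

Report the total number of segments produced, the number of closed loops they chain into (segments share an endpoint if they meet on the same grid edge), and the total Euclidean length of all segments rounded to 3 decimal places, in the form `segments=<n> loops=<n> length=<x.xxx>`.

cell (3,2): code 0100 → (3.294,3.000)–(4.000,2.498)
cell (3,3): code 1100 → (3.115,4.000)–(3.294,3.000)
cell (3,4): code 1000 → (4.000,4.812)–(3.115,4.000)
cell (4,2): code 0110 → (4.000,2.498)–(5.000,2.724)
cell (4,4): code 1001 → (5.000,4.546)–(4.000,4.812)
cell (5,2): code 0010 → (5.000,2.724)–(5.261,3.000)
cell (5,3): code 0011 → (5.261,3.000)–(5.398,4.000)
cell (5,4): code 0001 → (5.398,4.000)–(5.000,4.546)
total: 8 segments, chained into 1 closed loop(s), length Σ = 7.207720

segments=8 loops=1 length=7.208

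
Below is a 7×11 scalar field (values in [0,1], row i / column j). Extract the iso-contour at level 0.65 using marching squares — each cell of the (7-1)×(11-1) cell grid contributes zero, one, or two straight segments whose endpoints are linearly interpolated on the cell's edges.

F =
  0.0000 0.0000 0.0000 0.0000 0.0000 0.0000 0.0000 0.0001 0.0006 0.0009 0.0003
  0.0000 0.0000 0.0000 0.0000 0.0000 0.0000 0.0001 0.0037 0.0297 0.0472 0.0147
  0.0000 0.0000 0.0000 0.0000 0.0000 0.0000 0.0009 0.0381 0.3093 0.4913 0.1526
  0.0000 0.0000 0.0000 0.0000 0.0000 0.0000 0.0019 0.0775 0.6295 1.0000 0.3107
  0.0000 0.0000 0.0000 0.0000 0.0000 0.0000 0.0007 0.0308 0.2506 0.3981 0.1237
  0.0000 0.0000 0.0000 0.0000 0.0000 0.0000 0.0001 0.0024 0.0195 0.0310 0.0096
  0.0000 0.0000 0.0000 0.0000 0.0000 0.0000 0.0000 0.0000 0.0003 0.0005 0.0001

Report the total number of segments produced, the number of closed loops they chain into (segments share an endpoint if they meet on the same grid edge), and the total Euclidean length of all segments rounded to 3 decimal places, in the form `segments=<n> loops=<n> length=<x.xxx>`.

segments=4 loops=1 length=3.905

cell (2,8): code 0100 → (2.312,9.000)–(3.000,8.055)
cell (2,9): code 1000 → (3.000,9.508)–(2.312,9.000)
cell (3,8): code 0010 → (3.000,8.055)–(3.581,9.000)
cell (3,9): code 0001 → (3.581,9.000)–(3.000,9.508)
total: 4 segments, chained into 1 closed loop(s), length Σ = 3.905047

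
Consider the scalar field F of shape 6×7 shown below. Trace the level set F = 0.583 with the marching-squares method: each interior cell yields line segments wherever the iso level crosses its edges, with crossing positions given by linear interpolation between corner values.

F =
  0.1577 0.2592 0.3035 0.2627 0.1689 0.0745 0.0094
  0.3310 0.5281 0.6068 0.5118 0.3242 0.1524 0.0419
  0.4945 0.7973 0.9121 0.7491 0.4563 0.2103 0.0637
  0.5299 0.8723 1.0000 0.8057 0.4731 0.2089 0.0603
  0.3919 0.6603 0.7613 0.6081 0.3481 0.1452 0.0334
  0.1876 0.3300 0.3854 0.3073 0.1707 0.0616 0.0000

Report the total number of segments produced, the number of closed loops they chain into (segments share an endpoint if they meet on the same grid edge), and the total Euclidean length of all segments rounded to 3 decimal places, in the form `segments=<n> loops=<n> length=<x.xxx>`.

segments=14 loops=1 length=10.988

cell (0,1): code 0100 → (0.922,2.000)–(1.000,1.698)
cell (0,2): code 1000 → (1.000,2.251)–(0.922,2.000)
cell (1,0): code 0100 → (1.204,1.000)–(2.000,0.292)
cell (1,1): code 1110 → (1.000,1.698)–(1.204,1.000)
cell (1,2): code 1101 → (1.300,3.000)–(1.000,2.251)
cell (1,3): code 1000 → (2.000,3.567)–(1.300,3.000)
cell (2,0): code 0110 → (2.000,0.292)–(3.000,0.155)
cell (2,3): code 1001 → (3.000,3.670)–(2.000,3.567)
cell (3,0): code 0110 → (3.000,0.155)–(4.000,0.712)
cell (3,3): code 1001 → (4.000,3.097)–(3.000,3.670)
cell (4,0): code 0010 → (4.000,0.712)–(4.234,1.000)
cell (4,1): code 0011 → (4.234,1.000)–(4.474,2.000)
cell (4,2): code 0011 → (4.474,2.000)–(4.083,3.000)
cell (4,3): code 0001 → (4.083,3.000)–(4.000,3.097)
total: 14 segments, chained into 1 closed loop(s), length Σ = 10.987793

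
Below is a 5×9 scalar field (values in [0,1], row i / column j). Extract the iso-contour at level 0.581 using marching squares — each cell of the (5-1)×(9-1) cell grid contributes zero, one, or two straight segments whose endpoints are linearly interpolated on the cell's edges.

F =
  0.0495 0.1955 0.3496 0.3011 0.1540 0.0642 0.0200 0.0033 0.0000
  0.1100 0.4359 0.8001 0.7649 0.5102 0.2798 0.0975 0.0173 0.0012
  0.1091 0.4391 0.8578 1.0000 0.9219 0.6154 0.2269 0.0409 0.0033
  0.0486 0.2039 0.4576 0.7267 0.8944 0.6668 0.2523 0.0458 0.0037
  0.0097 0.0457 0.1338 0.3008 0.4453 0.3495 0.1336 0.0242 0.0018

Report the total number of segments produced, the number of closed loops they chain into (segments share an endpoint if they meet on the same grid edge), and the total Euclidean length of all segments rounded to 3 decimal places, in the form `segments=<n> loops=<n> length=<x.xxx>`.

cell (0,1): code 0100 → (0.514,2.000)–(1.000,1.398)
cell (0,2): code 1100 → (0.603,3.000)–(0.514,2.000)
cell (0,3): code 1000 → (1.000,3.722)–(0.603,3.000)
cell (1,1): code 0110 → (1.000,1.398)–(2.000,1.339)
cell (1,3): code 1101 → (1.172,4.000)–(1.000,3.722)
cell (1,4): code 1100 → (1.897,5.000)–(1.172,4.000)
cell (1,5): code 1000 → (2.000,5.089)–(1.897,5.000)
cell (2,1): code 0010 → (2.000,1.339)–(2.692,2.000)
cell (2,2): code 0111 → (2.692,2.000)–(3.000,2.459)
cell (2,5): code 1001 → (3.000,5.207)–(2.000,5.089)
cell (3,2): code 0010 → (3.000,2.459)–(3.342,3.000)
cell (3,3): code 0011 → (3.342,3.000)–(3.698,4.000)
cell (3,4): code 0011 → (3.698,4.000)–(3.270,5.000)
cell (3,5): code 0001 → (3.270,5.000)–(3.000,5.207)
total: 14 segments, chained into 1 closed loop(s), length Σ = 10.947190

segments=14 loops=1 length=10.947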